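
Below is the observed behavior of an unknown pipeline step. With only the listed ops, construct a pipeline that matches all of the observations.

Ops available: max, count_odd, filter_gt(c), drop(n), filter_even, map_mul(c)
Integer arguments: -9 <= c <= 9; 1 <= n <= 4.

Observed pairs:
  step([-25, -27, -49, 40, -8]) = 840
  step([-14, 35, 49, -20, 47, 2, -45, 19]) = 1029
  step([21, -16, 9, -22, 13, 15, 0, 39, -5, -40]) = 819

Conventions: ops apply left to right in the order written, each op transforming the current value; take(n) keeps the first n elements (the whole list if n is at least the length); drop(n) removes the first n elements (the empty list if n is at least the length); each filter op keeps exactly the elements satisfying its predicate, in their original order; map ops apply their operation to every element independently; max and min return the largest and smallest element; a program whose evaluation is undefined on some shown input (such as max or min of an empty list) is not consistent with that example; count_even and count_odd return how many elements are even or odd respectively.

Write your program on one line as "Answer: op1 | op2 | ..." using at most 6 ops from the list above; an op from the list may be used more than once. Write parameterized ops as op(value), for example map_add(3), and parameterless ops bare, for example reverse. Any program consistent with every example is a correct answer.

drop(2) | filter_gt(4) | map_mul(7) | map_mul(3) | max

Check, running the answer program on each example:
  [-25, -27, -49, 40, -8] -> [-49, 40, -8] -> [40] -> [280] -> [840] -> 840
  [-14, 35, 49, -20, 47, 2, -45, 19] -> [49, -20, 47, 2, -45, 19] -> [49, 47, 19] -> [343, 329, 133] -> [1029, 987, 399] -> 1029
  [21, -16, 9, -22, 13, 15, 0, 39, -5, -40] -> [9, -22, 13, 15, 0, 39, -5, -40] -> [9, 13, 15, 39] -> [63, 91, 105, 273] -> [189, 273, 315, 819] -> 819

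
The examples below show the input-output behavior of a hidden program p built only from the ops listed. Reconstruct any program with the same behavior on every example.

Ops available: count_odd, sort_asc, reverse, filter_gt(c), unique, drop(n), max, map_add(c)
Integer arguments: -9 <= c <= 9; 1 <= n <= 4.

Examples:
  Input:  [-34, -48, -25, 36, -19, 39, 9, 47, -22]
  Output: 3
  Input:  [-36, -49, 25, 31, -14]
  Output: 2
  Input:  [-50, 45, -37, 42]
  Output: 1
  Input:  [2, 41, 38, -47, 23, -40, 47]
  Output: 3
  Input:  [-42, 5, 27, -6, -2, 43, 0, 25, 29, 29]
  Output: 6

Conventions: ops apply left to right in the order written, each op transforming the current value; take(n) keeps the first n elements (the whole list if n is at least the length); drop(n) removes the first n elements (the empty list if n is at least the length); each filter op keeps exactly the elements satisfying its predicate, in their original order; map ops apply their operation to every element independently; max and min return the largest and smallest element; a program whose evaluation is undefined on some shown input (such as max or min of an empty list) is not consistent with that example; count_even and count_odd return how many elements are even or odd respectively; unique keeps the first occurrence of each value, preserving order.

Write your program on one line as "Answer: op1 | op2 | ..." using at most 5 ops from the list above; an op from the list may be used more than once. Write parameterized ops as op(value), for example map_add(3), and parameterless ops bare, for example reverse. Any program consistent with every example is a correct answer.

filter_gt(-5) | reverse | map_add(8) | sort_asc | count_odd

Check, running the answer program on each example:
  [-34, -48, -25, 36, -19, 39, 9, 47, -22] -> [36, 39, 9, 47] -> [47, 9, 39, 36] -> [55, 17, 47, 44] -> [17, 44, 47, 55] -> 3
  [-36, -49, 25, 31, -14] -> [25, 31] -> [31, 25] -> [39, 33] -> [33, 39] -> 2
  [-50, 45, -37, 42] -> [45, 42] -> [42, 45] -> [50, 53] -> [50, 53] -> 1
  [2, 41, 38, -47, 23, -40, 47] -> [2, 41, 38, 23, 47] -> [47, 23, 38, 41, 2] -> [55, 31, 46, 49, 10] -> [10, 31, 46, 49, 55] -> 3
  [-42, 5, 27, -6, -2, 43, 0, 25, 29, 29] -> [5, 27, -2, 43, 0, 25, 29, 29] -> [29, 29, 25, 0, 43, -2, 27, 5] -> [37, 37, 33, 8, 51, 6, 35, 13] -> [6, 8, 13, 33, 35, 37, 37, 51] -> 6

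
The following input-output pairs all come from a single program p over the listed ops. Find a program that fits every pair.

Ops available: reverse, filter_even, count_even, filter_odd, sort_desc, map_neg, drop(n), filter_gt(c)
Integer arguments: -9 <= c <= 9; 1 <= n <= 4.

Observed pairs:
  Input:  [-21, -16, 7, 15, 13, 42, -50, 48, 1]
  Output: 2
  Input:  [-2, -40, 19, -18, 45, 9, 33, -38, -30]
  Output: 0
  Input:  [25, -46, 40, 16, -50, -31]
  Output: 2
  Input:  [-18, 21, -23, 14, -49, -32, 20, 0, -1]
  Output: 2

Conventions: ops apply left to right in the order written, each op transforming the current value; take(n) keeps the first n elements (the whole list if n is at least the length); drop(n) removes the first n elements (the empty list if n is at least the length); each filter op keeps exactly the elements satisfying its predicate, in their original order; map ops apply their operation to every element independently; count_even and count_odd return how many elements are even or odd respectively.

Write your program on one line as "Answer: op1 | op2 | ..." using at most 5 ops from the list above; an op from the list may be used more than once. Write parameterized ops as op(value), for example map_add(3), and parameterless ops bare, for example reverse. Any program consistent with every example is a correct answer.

filter_even | filter_gt(4) | map_neg | sort_desc | count_even

Check, running the answer program on each example:
  [-21, -16, 7, 15, 13, 42, -50, 48, 1] -> [-16, 42, -50, 48] -> [42, 48] -> [-42, -48] -> [-42, -48] -> 2
  [-2, -40, 19, -18, 45, 9, 33, -38, -30] -> [-2, -40, -18, -38, -30] -> [] -> [] -> [] -> 0
  [25, -46, 40, 16, -50, -31] -> [-46, 40, 16, -50] -> [40, 16] -> [-40, -16] -> [-16, -40] -> 2
  [-18, 21, -23, 14, -49, -32, 20, 0, -1] -> [-18, 14, -32, 20, 0] -> [14, 20] -> [-14, -20] -> [-14, -20] -> 2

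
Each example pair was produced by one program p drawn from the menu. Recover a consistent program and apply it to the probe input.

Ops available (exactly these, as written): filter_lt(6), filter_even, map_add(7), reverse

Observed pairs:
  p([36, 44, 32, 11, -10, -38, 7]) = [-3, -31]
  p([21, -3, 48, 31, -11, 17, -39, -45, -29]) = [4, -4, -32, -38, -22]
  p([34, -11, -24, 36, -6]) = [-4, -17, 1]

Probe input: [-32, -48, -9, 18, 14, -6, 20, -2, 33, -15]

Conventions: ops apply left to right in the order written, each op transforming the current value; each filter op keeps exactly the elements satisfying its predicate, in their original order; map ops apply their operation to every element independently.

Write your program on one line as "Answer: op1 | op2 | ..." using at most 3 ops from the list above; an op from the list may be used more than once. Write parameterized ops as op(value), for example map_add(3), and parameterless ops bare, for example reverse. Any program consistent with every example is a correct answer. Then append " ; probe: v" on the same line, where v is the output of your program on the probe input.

filter_lt(6) | map_add(7) ; probe: [-25, -41, -2, 1, 5, -8]

Check, running the answer program on each example:
  [36, 44, 32, 11, -10, -38, 7] -> [-10, -38] -> [-3, -31]
  [21, -3, 48, 31, -11, 17, -39, -45, -29] -> [-3, -11, -39, -45, -29] -> [4, -4, -32, -38, -22]
  [34, -11, -24, 36, -6] -> [-11, -24, -6] -> [-4, -17, 1]
  probe: [-32, -48, -9, 18, 14, -6, 20, -2, 33, -15] -> [-32, -48, -9, -6, -2, -15] -> [-25, -41, -2, 1, 5, -8]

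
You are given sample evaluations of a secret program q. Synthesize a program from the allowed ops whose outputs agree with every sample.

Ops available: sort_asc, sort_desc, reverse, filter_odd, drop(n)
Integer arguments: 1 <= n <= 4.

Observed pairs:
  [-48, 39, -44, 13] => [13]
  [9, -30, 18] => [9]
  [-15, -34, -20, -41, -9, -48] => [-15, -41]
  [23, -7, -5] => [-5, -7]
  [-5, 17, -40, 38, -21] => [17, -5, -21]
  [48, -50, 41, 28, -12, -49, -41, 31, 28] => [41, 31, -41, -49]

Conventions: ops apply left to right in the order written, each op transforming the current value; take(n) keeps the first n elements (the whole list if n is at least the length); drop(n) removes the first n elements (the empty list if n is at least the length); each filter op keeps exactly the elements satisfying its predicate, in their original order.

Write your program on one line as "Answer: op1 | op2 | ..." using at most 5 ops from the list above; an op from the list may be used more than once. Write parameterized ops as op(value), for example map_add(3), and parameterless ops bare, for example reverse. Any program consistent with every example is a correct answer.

reverse | sort_desc | drop(1) | filter_odd

Check, running the answer program on each example:
  [-48, 39, -44, 13] -> [13, -44, 39, -48] -> [39, 13, -44, -48] -> [13, -44, -48] -> [13]
  [9, -30, 18] -> [18, -30, 9] -> [18, 9, -30] -> [9, -30] -> [9]
  [-15, -34, -20, -41, -9, -48] -> [-48, -9, -41, -20, -34, -15] -> [-9, -15, -20, -34, -41, -48] -> [-15, -20, -34, -41, -48] -> [-15, -41]
  [23, -7, -5] -> [-5, -7, 23] -> [23, -5, -7] -> [-5, -7] -> [-5, -7]
  [-5, 17, -40, 38, -21] -> [-21, 38, -40, 17, -5] -> [38, 17, -5, -21, -40] -> [17, -5, -21, -40] -> [17, -5, -21]
  [48, -50, 41, 28, -12, -49, -41, 31, 28] -> [28, 31, -41, -49, -12, 28, 41, -50, 48] -> [48, 41, 31, 28, 28, -12, -41, -49, -50] -> [41, 31, 28, 28, -12, -41, -49, -50] -> [41, 31, -41, -49]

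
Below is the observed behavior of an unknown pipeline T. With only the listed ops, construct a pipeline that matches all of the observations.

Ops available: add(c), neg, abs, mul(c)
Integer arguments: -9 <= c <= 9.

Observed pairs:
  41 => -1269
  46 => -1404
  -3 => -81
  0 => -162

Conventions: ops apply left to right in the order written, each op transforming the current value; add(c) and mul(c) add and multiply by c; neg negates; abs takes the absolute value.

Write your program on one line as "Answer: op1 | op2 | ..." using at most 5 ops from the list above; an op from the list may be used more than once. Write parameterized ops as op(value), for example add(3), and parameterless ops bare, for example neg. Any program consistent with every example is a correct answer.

add(6) | mul(-9) | neg | mul(-3)

Check, running the answer program on each example:
  41 -> 47 -> -423 -> 423 -> -1269
  46 -> 52 -> -468 -> 468 -> -1404
  -3 -> 3 -> -27 -> 27 -> -81
  0 -> 6 -> -54 -> 54 -> -162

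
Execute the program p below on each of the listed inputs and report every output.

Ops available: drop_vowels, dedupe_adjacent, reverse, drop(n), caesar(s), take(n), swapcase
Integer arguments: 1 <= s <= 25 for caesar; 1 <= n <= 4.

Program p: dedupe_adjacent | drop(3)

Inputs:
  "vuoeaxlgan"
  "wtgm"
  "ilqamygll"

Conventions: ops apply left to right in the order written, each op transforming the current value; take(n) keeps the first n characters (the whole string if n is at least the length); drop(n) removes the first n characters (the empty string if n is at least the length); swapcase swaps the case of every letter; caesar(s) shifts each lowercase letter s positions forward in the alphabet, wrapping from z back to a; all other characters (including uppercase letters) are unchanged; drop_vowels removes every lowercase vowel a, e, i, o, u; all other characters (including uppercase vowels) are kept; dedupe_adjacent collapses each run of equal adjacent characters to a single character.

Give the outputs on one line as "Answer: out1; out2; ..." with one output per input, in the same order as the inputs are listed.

Execution, op by op:
  "vuoeaxlgan" -> "vuoeaxlgan" -> "eaxlgan"
  "wtgm" -> "wtgm" -> "m"
  "ilqamygll" -> "ilqamygl" -> "amygl"

"eaxlgan"; "m"; "amygl"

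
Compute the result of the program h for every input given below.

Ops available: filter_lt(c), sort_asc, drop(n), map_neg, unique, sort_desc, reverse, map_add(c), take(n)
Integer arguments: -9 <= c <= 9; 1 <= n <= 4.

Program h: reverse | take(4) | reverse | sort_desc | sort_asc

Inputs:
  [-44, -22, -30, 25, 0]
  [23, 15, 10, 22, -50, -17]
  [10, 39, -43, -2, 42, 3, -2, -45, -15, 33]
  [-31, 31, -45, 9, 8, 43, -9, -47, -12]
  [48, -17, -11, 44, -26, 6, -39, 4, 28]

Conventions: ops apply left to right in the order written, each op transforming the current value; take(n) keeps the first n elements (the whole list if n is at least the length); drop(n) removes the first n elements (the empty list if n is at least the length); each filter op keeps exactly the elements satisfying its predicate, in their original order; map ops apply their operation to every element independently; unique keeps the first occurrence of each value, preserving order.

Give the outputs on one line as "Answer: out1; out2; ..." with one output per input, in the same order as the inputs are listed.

Execution, op by op:
  [-44, -22, -30, 25, 0] -> [0, 25, -30, -22, -44] -> [0, 25, -30, -22] -> [-22, -30, 25, 0] -> [25, 0, -22, -30] -> [-30, -22, 0, 25]
  [23, 15, 10, 22, -50, -17] -> [-17, -50, 22, 10, 15, 23] -> [-17, -50, 22, 10] -> [10, 22, -50, -17] -> [22, 10, -17, -50] -> [-50, -17, 10, 22]
  [10, 39, -43, -2, 42, 3, -2, -45, -15, 33] -> [33, -15, -45, -2, 3, 42, -2, -43, 39, 10] -> [33, -15, -45, -2] -> [-2, -45, -15, 33] -> [33, -2, -15, -45] -> [-45, -15, -2, 33]
  [-31, 31, -45, 9, 8, 43, -9, -47, -12] -> [-12, -47, -9, 43, 8, 9, -45, 31, -31] -> [-12, -47, -9, 43] -> [43, -9, -47, -12] -> [43, -9, -12, -47] -> [-47, -12, -9, 43]
  [48, -17, -11, 44, -26, 6, -39, 4, 28] -> [28, 4, -39, 6, -26, 44, -11, -17, 48] -> [28, 4, -39, 6] -> [6, -39, 4, 28] -> [28, 6, 4, -39] -> [-39, 4, 6, 28]

[-30, -22, 0, 25]; [-50, -17, 10, 22]; [-45, -15, -2, 33]; [-47, -12, -9, 43]; [-39, 4, 6, 28]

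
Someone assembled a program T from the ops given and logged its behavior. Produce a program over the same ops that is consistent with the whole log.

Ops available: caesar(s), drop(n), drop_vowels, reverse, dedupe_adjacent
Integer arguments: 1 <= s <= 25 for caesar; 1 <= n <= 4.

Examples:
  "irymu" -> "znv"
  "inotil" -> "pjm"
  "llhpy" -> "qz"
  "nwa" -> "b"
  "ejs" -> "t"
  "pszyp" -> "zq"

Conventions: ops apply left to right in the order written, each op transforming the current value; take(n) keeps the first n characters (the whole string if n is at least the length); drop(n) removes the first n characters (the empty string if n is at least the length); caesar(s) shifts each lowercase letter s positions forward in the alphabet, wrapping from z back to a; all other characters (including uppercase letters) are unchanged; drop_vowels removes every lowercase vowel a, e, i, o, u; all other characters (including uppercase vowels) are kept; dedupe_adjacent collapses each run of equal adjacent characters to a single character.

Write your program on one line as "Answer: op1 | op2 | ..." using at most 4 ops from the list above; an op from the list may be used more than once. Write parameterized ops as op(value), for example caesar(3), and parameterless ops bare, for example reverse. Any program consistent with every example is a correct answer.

drop(2) | caesar(6) | caesar(21) | drop_vowels

Check, running the answer program on each example:
  "irymu" -> "ymu" -> "esa" -> "znv" -> "znv"
  "inotil" -> "otil" -> "uzor" -> "pujm" -> "pjm"
  "llhpy" -> "hpy" -> "nve" -> "iqz" -> "qz"
  "nwa" -> "a" -> "g" -> "b" -> "b"
  "ejs" -> "s" -> "y" -> "t" -> "t"
  "pszyp" -> "zyp" -> "fev" -> "azq" -> "zq"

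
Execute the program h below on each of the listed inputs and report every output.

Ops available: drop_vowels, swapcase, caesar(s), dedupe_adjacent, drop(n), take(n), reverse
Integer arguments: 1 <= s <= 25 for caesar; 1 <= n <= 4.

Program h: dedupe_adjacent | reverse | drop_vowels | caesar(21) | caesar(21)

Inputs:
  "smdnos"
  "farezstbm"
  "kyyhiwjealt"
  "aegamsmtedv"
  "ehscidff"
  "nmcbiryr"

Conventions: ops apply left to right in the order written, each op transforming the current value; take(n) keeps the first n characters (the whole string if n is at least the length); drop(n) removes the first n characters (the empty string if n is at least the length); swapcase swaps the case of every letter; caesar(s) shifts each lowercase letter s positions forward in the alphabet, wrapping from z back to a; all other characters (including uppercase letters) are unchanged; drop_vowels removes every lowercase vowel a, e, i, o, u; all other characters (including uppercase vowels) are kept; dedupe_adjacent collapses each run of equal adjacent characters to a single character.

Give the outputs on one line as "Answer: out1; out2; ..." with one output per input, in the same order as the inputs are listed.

Execution, op by op:
  "smdnos" -> "smdnos" -> "sondms" -> "sndms" -> "niyhn" -> "idtci"
  "farezstbm" -> "farezstbm" -> "mbtszeraf" -> "mbtszrf" -> "hwonuma" -> "crjiphv"
  "kyyhiwjealt" -> "kyhiwjealt" -> "tlaejwihyk" -> "tljwhyk" -> "ogerctf" -> "jbzmxoa"
  "aegamsmtedv" -> "aegamsmtedv" -> "vdetmsmagea" -> "vdtmsmg" -> "qyohnhb" -> "ltjcicw"
  "ehscidff" -> "ehscidf" -> "fdicshe" -> "fdcsh" -> "ayxnc" -> "vtsix"
  "nmcbiryr" -> "nmcbiryr" -> "ryribcmn" -> "ryrbcmn" -> "mtmwxhi" -> "hohrscd"

"idtci"; "crjiphv"; "jbzmxoa"; "ltjcicw"; "vtsix"; "hohrscd"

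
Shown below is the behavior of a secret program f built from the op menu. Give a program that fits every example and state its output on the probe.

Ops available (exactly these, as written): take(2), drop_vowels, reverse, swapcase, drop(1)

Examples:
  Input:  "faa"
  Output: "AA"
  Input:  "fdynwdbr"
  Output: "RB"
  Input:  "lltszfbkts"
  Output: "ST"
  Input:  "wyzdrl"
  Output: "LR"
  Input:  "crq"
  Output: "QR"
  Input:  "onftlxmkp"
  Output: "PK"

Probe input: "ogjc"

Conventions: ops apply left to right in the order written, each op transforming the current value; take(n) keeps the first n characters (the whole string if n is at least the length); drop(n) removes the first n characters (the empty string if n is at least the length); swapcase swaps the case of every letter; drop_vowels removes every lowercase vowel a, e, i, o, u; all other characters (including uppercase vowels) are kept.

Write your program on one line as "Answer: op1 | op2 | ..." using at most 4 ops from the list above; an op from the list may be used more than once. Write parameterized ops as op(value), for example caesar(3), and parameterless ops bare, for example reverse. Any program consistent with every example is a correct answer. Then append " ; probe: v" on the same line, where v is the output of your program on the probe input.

reverse | take(2) | swapcase ; probe: "CJ"

Check, running the answer program on each example:
  "faa" -> "aaf" -> "aa" -> "AA"
  "fdynwdbr" -> "rbdwnydf" -> "rb" -> "RB"
  "lltszfbkts" -> "stkbfzstll" -> "st" -> "ST"
  "wyzdrl" -> "lrdzyw" -> "lr" -> "LR"
  "crq" -> "qrc" -> "qr" -> "QR"
  "onftlxmkp" -> "pkmxltfno" -> "pk" -> "PK"
  probe: "ogjc" -> "cjgo" -> "cj" -> "CJ"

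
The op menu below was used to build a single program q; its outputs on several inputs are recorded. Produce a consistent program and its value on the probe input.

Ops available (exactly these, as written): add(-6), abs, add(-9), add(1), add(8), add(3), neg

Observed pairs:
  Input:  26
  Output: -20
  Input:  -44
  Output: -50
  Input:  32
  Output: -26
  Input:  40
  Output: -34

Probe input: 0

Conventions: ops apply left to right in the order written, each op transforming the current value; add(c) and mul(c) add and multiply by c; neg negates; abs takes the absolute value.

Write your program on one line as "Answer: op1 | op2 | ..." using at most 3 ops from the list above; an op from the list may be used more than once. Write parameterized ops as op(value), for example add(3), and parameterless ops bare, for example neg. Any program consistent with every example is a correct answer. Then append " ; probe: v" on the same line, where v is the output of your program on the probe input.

add(-6) | abs | neg ; probe: -6

Check, running the answer program on each example:
  26 -> 20 -> 20 -> -20
  -44 -> -50 -> 50 -> -50
  32 -> 26 -> 26 -> -26
  40 -> 34 -> 34 -> -34
  probe: 0 -> -6 -> 6 -> -6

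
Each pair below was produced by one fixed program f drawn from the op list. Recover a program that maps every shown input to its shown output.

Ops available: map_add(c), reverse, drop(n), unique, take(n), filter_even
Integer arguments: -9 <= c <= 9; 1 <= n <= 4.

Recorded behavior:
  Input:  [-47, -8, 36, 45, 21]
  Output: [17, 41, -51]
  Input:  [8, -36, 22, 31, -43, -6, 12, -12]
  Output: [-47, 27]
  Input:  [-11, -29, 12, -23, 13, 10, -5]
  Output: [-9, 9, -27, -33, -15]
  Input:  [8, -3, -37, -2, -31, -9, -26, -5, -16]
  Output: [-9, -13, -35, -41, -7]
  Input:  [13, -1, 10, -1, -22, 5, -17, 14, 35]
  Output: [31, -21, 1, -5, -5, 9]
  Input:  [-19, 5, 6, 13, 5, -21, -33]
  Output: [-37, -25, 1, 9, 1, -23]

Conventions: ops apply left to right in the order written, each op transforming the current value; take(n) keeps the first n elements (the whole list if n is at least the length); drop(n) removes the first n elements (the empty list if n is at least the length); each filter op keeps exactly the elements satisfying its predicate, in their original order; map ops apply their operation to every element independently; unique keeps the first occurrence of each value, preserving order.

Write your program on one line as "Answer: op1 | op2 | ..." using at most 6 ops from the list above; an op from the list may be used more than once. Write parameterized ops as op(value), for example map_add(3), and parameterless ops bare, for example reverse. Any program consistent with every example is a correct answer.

map_add(1) | filter_even | map_add(-8) | map_add(-3) | reverse | map_add(6)

Check, running the answer program on each example:
  [-47, -8, 36, 45, 21] -> [-46, -7, 37, 46, 22] -> [-46, 46, 22] -> [-54, 38, 14] -> [-57, 35, 11] -> [11, 35, -57] -> [17, 41, -51]
  [8, -36, 22, 31, -43, -6, 12, -12] -> [9, -35, 23, 32, -42, -5, 13, -11] -> [32, -42] -> [24, -50] -> [21, -53] -> [-53, 21] -> [-47, 27]
  [-11, -29, 12, -23, 13, 10, -5] -> [-10, -28, 13, -22, 14, 11, -4] -> [-10, -28, -22, 14, -4] -> [-18, -36, -30, 6, -12] -> [-21, -39, -33, 3, -15] -> [-15, 3, -33, -39, -21] -> [-9, 9, -27, -33, -15]
  [8, -3, -37, -2, -31, -9, -26, -5, -16] -> [9, -2, -36, -1, -30, -8, -25, -4, -15] -> [-2, -36, -30, -8, -4] -> [-10, -44, -38, -16, -12] -> [-13, -47, -41, -19, -15] -> [-15, -19, -41, -47, -13] -> [-9, -13, -35, -41, -7]
  [13, -1, 10, -1, -22, 5, -17, 14, 35] -> [14, 0, 11, 0, -21, 6, -16, 15, 36] -> [14, 0, 0, 6, -16, 36] -> [6, -8, -8, -2, -24, 28] -> [3, -11, -11, -5, -27, 25] -> [25, -27, -5, -11, -11, 3] -> [31, -21, 1, -5, -5, 9]
  [-19, 5, 6, 13, 5, -21, -33] -> [-18, 6, 7, 14, 6, -20, -32] -> [-18, 6, 14, 6, -20, -32] -> [-26, -2, 6, -2, -28, -40] -> [-29, -5, 3, -5, -31, -43] -> [-43, -31, -5, 3, -5, -29] -> [-37, -25, 1, 9, 1, -23]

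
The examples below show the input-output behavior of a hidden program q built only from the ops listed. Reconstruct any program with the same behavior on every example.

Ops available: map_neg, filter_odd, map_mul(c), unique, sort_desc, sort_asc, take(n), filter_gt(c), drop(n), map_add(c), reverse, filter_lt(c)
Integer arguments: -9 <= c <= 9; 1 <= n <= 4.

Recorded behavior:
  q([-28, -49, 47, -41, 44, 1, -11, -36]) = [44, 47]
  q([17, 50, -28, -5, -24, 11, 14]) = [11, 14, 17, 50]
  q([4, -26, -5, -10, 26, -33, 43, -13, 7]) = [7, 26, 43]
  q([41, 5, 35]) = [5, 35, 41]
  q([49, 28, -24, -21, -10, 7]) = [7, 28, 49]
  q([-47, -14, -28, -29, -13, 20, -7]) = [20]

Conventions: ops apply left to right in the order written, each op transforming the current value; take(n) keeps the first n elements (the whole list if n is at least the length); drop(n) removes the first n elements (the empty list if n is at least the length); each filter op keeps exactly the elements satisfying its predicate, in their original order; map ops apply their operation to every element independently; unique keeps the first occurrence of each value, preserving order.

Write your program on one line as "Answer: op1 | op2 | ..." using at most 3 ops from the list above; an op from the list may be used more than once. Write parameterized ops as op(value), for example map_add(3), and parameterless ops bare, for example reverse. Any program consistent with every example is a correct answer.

filter_gt(4) | sort_desc | sort_asc

Check, running the answer program on each example:
  [-28, -49, 47, -41, 44, 1, -11, -36] -> [47, 44] -> [47, 44] -> [44, 47]
  [17, 50, -28, -5, -24, 11, 14] -> [17, 50, 11, 14] -> [50, 17, 14, 11] -> [11, 14, 17, 50]
  [4, -26, -5, -10, 26, -33, 43, -13, 7] -> [26, 43, 7] -> [43, 26, 7] -> [7, 26, 43]
  [41, 5, 35] -> [41, 5, 35] -> [41, 35, 5] -> [5, 35, 41]
  [49, 28, -24, -21, -10, 7] -> [49, 28, 7] -> [49, 28, 7] -> [7, 28, 49]
  [-47, -14, -28, -29, -13, 20, -7] -> [20] -> [20] -> [20]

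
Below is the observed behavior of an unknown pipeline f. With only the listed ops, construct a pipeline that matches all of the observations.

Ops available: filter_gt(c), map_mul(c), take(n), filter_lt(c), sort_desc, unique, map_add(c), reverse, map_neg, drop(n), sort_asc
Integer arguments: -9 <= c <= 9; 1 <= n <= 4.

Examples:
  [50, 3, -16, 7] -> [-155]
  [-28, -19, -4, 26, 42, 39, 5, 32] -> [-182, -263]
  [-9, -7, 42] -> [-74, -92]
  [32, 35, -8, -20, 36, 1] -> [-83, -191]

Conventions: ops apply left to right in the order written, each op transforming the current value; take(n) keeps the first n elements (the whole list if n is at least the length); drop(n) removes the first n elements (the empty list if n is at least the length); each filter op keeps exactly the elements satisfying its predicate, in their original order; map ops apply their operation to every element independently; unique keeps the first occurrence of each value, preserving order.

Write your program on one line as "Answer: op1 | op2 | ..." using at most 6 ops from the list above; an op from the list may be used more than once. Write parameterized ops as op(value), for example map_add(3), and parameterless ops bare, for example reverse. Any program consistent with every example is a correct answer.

map_mul(9) | map_add(-6) | filter_lt(0) | take(2) | sort_desc | map_add(-5)

Check, running the answer program on each example:
  [50, 3, -16, 7] -> [450, 27, -144, 63] -> [444, 21, -150, 57] -> [-150] -> [-150] -> [-150] -> [-155]
  [-28, -19, -4, 26, 42, 39, 5, 32] -> [-252, -171, -36, 234, 378, 351, 45, 288] -> [-258, -177, -42, 228, 372, 345, 39, 282] -> [-258, -177, -42] -> [-258, -177] -> [-177, -258] -> [-182, -263]
  [-9, -7, 42] -> [-81, -63, 378] -> [-87, -69, 372] -> [-87, -69] -> [-87, -69] -> [-69, -87] -> [-74, -92]
  [32, 35, -8, -20, 36, 1] -> [288, 315, -72, -180, 324, 9] -> [282, 309, -78, -186, 318, 3] -> [-78, -186] -> [-78, -186] -> [-78, -186] -> [-83, -191]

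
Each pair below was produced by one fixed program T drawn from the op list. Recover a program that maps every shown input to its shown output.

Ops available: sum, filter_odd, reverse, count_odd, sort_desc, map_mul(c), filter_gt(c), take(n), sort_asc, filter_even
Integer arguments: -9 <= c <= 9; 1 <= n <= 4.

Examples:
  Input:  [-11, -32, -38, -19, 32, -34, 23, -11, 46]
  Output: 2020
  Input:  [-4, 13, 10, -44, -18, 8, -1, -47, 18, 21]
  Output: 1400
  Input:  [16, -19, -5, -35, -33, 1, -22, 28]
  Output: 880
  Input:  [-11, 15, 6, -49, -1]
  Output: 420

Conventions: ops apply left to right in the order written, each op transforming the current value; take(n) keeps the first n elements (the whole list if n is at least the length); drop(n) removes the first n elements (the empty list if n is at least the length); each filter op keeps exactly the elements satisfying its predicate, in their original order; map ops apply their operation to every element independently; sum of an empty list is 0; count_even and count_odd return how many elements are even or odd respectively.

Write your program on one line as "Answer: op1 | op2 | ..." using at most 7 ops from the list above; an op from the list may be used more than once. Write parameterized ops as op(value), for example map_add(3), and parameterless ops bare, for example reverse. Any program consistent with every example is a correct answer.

sort_desc | map_mul(4) | reverse | filter_gt(9) | map_mul(5) | sum

Check, running the answer program on each example:
  [-11, -32, -38, -19, 32, -34, 23, -11, 46] -> [46, 32, 23, -11, -11, -19, -32, -34, -38] -> [184, 128, 92, -44, -44, -76, -128, -136, -152] -> [-152, -136, -128, -76, -44, -44, 92, 128, 184] -> [92, 128, 184] -> [460, 640, 920] -> 2020
  [-4, 13, 10, -44, -18, 8, -1, -47, 18, 21] -> [21, 18, 13, 10, 8, -1, -4, -18, -44, -47] -> [84, 72, 52, 40, 32, -4, -16, -72, -176, -188] -> [-188, -176, -72, -16, -4, 32, 40, 52, 72, 84] -> [32, 40, 52, 72, 84] -> [160, 200, 260, 360, 420] -> 1400
  [16, -19, -5, -35, -33, 1, -22, 28] -> [28, 16, 1, -5, -19, -22, -33, -35] -> [112, 64, 4, -20, -76, -88, -132, -140] -> [-140, -132, -88, -76, -20, 4, 64, 112] -> [64, 112] -> [320, 560] -> 880
  [-11, 15, 6, -49, -1] -> [15, 6, -1, -11, -49] -> [60, 24, -4, -44, -196] -> [-196, -44, -4, 24, 60] -> [24, 60] -> [120, 300] -> 420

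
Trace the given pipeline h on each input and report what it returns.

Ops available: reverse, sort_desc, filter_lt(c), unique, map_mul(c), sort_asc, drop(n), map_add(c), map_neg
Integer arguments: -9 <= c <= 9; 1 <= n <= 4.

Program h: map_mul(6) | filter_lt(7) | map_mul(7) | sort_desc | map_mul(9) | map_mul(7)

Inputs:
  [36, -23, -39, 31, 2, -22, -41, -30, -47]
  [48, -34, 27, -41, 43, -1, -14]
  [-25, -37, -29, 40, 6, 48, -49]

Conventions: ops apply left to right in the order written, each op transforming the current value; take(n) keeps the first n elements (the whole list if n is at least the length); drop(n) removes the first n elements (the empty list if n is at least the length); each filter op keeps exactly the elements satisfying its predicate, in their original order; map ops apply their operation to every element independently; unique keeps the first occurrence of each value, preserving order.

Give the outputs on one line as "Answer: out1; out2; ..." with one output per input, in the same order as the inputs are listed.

[-58212, -60858, -79380, -103194, -108486, -124362]; [-2646, -37044, -89964, -108486]; [-66150, -76734, -97902, -129654]

Execution, op by op:
  [36, -23, -39, 31, 2, -22, -41, -30, -47] -> [216, -138, -234, 186, 12, -132, -246, -180, -282] -> [-138, -234, -132, -246, -180, -282] -> [-966, -1638, -924, -1722, -1260, -1974] -> [-924, -966, -1260, -1638, -1722, -1974] -> [-8316, -8694, -11340, -14742, -15498, -17766] -> [-58212, -60858, -79380, -103194, -108486, -124362]
  [48, -34, 27, -41, 43, -1, -14] -> [288, -204, 162, -246, 258, -6, -84] -> [-204, -246, -6, -84] -> [-1428, -1722, -42, -588] -> [-42, -588, -1428, -1722] -> [-378, -5292, -12852, -15498] -> [-2646, -37044, -89964, -108486]
  [-25, -37, -29, 40, 6, 48, -49] -> [-150, -222, -174, 240, 36, 288, -294] -> [-150, -222, -174, -294] -> [-1050, -1554, -1218, -2058] -> [-1050, -1218, -1554, -2058] -> [-9450, -10962, -13986, -18522] -> [-66150, -76734, -97902, -129654]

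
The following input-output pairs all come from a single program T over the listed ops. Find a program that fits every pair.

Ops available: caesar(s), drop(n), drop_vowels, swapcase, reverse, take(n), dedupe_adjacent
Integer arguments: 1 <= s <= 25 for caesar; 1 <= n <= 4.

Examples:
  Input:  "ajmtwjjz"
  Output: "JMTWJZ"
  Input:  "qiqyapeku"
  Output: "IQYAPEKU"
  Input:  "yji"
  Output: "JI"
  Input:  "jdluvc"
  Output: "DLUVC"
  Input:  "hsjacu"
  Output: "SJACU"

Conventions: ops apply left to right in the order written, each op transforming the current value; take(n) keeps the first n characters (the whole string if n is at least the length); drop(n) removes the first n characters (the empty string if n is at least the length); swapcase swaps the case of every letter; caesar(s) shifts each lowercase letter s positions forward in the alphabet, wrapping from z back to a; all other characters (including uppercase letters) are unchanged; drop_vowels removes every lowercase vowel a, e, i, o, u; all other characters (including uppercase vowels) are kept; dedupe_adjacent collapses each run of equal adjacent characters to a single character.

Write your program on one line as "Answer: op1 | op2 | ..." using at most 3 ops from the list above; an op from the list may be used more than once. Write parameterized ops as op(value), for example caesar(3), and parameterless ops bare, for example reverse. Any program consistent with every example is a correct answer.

dedupe_adjacent | drop(1) | swapcase

Check, running the answer program on each example:
  "ajmtwjjz" -> "ajmtwjz" -> "jmtwjz" -> "JMTWJZ"
  "qiqyapeku" -> "qiqyapeku" -> "iqyapeku" -> "IQYAPEKU"
  "yji" -> "yji" -> "ji" -> "JI"
  "jdluvc" -> "jdluvc" -> "dluvc" -> "DLUVC"
  "hsjacu" -> "hsjacu" -> "sjacu" -> "SJACU"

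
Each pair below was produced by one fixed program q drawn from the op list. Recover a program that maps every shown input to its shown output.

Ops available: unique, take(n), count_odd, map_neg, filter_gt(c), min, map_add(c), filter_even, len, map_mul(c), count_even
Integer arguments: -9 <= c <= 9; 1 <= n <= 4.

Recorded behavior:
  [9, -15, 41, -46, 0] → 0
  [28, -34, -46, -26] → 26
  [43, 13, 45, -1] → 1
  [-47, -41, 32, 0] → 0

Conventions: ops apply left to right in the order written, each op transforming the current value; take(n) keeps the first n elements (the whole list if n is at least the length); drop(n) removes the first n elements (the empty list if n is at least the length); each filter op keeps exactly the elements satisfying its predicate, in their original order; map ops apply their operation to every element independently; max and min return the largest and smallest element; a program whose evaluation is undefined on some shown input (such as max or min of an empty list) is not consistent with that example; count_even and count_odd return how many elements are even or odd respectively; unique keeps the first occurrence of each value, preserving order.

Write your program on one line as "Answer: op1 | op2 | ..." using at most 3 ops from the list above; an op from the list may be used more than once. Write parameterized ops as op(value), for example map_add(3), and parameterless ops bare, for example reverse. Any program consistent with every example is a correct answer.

map_neg | filter_gt(-4) | min

Check, running the answer program on each example:
  [9, -15, 41, -46, 0] -> [-9, 15, -41, 46, 0] -> [15, 46, 0] -> 0
  [28, -34, -46, -26] -> [-28, 34, 46, 26] -> [34, 46, 26] -> 26
  [43, 13, 45, -1] -> [-43, -13, -45, 1] -> [1] -> 1
  [-47, -41, 32, 0] -> [47, 41, -32, 0] -> [47, 41, 0] -> 0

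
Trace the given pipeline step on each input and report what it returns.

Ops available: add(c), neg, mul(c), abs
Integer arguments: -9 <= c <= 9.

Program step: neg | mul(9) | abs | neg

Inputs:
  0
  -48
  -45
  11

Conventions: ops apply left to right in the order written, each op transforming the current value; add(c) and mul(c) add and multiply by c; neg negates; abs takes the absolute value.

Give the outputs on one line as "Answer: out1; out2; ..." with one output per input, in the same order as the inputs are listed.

0; -432; -405; -99

Execution, op by op:
  0 -> 0 -> 0 -> 0 -> 0
  -48 -> 48 -> 432 -> 432 -> -432
  -45 -> 45 -> 405 -> 405 -> -405
  11 -> -11 -> -99 -> 99 -> -99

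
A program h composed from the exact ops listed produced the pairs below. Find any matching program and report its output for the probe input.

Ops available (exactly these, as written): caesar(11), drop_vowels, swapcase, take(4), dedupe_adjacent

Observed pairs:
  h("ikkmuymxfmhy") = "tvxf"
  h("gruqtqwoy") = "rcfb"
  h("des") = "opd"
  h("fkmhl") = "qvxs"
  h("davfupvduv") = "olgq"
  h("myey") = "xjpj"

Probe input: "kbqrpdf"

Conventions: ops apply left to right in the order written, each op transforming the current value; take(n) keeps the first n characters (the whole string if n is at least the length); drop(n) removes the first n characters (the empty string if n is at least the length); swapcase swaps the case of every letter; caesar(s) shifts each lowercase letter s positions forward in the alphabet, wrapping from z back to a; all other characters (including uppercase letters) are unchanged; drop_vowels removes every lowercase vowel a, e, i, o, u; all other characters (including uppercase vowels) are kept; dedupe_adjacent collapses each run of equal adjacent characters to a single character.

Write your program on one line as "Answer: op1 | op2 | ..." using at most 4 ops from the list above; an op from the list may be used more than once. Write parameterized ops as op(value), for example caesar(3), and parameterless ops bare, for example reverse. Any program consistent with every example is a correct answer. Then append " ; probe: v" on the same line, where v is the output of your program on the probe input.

caesar(11) | dedupe_adjacent | take(4) ; probe: "vmbc"

Check, running the answer program on each example:
  "ikkmuymxfmhy" -> "tvvxfjxiqxsj" -> "tvxfjxiqxsj" -> "tvxf"
  "gruqtqwoy" -> "rcfbebhzj" -> "rcfbebhzj" -> "rcfb"
  "des" -> "opd" -> "opd" -> "opd"
  "fkmhl" -> "qvxsw" -> "qvxsw" -> "qvxs"
  "davfupvduv" -> "olgqfagofg" -> "olgqfagofg" -> "olgq"
  "myey" -> "xjpj" -> "xjpj" -> "xjpj"
  probe: "kbqrpdf" -> "vmbcaoq" -> "vmbcaoq" -> "vmbc"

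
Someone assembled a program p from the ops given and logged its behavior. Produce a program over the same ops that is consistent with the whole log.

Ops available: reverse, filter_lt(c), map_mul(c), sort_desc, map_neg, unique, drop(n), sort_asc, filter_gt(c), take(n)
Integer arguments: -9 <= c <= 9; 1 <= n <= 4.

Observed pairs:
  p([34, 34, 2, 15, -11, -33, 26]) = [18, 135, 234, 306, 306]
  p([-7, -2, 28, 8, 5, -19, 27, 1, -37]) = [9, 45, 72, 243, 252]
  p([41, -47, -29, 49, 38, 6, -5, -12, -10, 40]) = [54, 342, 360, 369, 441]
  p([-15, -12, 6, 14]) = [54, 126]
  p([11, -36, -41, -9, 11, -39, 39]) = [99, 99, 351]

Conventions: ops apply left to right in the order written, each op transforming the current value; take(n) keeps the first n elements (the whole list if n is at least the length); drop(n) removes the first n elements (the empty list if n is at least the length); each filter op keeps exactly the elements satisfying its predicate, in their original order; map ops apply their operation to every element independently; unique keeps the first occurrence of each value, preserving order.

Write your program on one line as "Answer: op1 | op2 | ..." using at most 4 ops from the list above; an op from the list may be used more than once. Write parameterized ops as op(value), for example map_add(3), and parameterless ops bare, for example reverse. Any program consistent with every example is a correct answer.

map_mul(-9) | filter_lt(-1) | map_neg | sort_asc

Check, running the answer program on each example:
  [34, 34, 2, 15, -11, -33, 26] -> [-306, -306, -18, -135, 99, 297, -234] -> [-306, -306, -18, -135, -234] -> [306, 306, 18, 135, 234] -> [18, 135, 234, 306, 306]
  [-7, -2, 28, 8, 5, -19, 27, 1, -37] -> [63, 18, -252, -72, -45, 171, -243, -9, 333] -> [-252, -72, -45, -243, -9] -> [252, 72, 45, 243, 9] -> [9, 45, 72, 243, 252]
  [41, -47, -29, 49, 38, 6, -5, -12, -10, 40] -> [-369, 423, 261, -441, -342, -54, 45, 108, 90, -360] -> [-369, -441, -342, -54, -360] -> [369, 441, 342, 54, 360] -> [54, 342, 360, 369, 441]
  [-15, -12, 6, 14] -> [135, 108, -54, -126] -> [-54, -126] -> [54, 126] -> [54, 126]
  [11, -36, -41, -9, 11, -39, 39] -> [-99, 324, 369, 81, -99, 351, -351] -> [-99, -99, -351] -> [99, 99, 351] -> [99, 99, 351]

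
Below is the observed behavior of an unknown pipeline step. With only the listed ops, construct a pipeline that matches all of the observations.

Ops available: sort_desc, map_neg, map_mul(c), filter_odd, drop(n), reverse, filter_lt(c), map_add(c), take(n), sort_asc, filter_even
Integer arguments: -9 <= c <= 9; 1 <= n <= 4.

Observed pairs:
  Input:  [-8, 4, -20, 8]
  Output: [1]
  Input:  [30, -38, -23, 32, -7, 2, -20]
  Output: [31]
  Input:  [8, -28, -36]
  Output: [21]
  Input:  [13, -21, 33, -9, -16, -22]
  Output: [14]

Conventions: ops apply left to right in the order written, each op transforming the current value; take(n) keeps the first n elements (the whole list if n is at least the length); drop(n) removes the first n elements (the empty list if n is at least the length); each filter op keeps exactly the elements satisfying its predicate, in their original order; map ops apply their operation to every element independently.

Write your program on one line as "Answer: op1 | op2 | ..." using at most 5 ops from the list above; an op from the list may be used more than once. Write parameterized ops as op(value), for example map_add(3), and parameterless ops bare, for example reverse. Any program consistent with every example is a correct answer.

map_add(7) | filter_lt(1) | map_neg | take(1)

Check, running the answer program on each example:
  [-8, 4, -20, 8] -> [-1, 11, -13, 15] -> [-1, -13] -> [1, 13] -> [1]
  [30, -38, -23, 32, -7, 2, -20] -> [37, -31, -16, 39, 0, 9, -13] -> [-31, -16, 0, -13] -> [31, 16, 0, 13] -> [31]
  [8, -28, -36] -> [15, -21, -29] -> [-21, -29] -> [21, 29] -> [21]
  [13, -21, 33, -9, -16, -22] -> [20, -14, 40, -2, -9, -15] -> [-14, -2, -9, -15] -> [14, 2, 9, 15] -> [14]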